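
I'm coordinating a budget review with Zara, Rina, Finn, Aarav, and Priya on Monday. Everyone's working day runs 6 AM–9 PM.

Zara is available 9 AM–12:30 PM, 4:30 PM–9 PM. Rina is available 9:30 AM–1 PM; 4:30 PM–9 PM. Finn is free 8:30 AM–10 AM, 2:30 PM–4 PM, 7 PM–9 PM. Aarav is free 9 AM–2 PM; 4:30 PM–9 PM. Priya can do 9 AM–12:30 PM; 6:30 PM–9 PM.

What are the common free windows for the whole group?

09:30-10:00, 19:00-21:00

Zara ∩ Rina: 09:30-12:30, 16:30-21:00.
Zara ∩ Rina ∩ Finn: 09:30-10:00, 19:00-21:00.
Zara ∩ Rina ∩ Finn ∩ Aarav: 09:30-10:00, 19:00-21:00.
Zara ∩ Rina ∩ Finn ∩ Aarav ∩ Priya: 09:30-10:00, 19:00-21:00.
Those are the intersection windows.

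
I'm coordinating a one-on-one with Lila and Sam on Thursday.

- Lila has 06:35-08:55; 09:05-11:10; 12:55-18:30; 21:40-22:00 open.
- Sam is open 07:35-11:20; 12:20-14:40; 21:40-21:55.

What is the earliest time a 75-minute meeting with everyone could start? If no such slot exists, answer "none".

07:35

Lila ∩ Sam: 07:35-08:55, 09:05-11:10, 12:55-14:40, 21:40-21:55.
Those are the intersection windows.
The first common window of at least 75 minutes is 07:35-08:55, so the earliest start is 07:35.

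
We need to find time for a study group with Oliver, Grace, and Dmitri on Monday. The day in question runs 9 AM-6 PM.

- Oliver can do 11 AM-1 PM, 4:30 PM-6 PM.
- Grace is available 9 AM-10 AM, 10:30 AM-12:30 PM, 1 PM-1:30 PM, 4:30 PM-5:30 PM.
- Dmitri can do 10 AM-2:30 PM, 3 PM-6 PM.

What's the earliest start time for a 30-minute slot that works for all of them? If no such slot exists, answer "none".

Oliver ∩ Grace: 11:00-12:30, 16:30-17:30.
Oliver ∩ Grace ∩ Dmitri: 11:00-12:30, 16:30-17:30.
So the common availability across everyone is 11:00-12:30, 16:30-17:30.
The first common window of at least 30 minutes is 11:00-12:30, so the earliest start is 11:00.

11:00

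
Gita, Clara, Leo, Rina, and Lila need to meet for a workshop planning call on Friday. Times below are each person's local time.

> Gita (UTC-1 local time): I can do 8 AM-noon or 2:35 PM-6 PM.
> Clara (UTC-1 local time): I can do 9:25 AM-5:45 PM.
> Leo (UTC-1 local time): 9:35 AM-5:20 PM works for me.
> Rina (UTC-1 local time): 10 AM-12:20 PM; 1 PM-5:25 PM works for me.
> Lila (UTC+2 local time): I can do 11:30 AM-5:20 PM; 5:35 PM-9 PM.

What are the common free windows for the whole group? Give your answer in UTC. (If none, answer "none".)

11:00-13:00, 15:35-18:20

Gita in UTC: 09:00-13:00, 15:35-19:00 (add 1h to convert from UTC-1).
Clara in UTC: 10:25-18:45 (add 1h to convert from UTC-1).
Leo in UTC: 10:35-18:20 (add 1h to convert from UTC-1).
Rina in UTC: 11:00-13:20, 14:00-18:25 (add 1h to convert from UTC-1).
Lila in UTC: 09:30-15:20, 15:35-19:00 (subtract 2h to convert from UTC+2).
Gita ∩ Clara: 10:25-13:00, 15:35-18:45.
Gita ∩ Clara ∩ Leo: 10:35-13:00, 15:35-18:20.
Gita ∩ Clara ∩ Leo ∩ Rina: 11:00-13:00, 15:35-18:20.
Gita ∩ Clara ∩ Leo ∩ Rina ∩ Lila: 11:00-13:00, 15:35-18:20.
Those are the intersection windows.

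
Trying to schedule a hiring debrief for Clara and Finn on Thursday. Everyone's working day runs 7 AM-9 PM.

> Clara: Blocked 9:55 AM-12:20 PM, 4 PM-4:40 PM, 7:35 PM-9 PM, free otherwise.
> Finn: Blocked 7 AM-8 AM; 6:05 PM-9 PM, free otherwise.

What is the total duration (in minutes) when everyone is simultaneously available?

Clara free: 07:00-09:55, 12:20-16:00, 16:40-19:35 (invert busy blocks within the working day).
Finn free: 08:00-18:05 (invert busy blocks within the working day).
Clara ∩ Finn: 08:00-09:55, 12:20-16:00, 16:40-18:05.
Those are the intersection windows.
Summing the common windows: 115 + 220 + 85 = 420 minutes.

420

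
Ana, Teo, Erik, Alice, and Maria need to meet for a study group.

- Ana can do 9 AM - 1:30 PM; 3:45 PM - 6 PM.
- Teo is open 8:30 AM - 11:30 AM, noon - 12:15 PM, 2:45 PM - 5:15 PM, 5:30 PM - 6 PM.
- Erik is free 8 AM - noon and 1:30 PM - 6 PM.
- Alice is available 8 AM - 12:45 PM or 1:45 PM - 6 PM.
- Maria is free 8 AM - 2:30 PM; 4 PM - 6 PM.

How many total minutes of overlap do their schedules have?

Ana ∩ Teo: 09:00-11:30, 12:00-12:15, 15:45-17:15, 17:30-18:00.
Ana ∩ Teo ∩ Erik: 09:00-11:30, 15:45-17:15, 17:30-18:00.
Ana ∩ Teo ∩ Erik ∩ Alice: 09:00-11:30, 15:45-17:15, 17:30-18:00.
Ana ∩ Teo ∩ Erik ∩ Alice ∩ Maria: 09:00-11:30, 16:00-17:15, 17:30-18:00.
Summing the common windows: 150 + 75 + 30 = 255 minutes.

255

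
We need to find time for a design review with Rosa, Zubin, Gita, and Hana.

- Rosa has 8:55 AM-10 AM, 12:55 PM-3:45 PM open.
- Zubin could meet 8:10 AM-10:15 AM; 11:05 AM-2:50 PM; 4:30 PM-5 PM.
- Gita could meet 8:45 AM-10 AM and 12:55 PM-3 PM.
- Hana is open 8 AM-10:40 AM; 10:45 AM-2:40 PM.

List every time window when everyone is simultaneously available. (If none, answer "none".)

Rosa ∩ Zubin: 08:55-10:00, 12:55-14:50.
Rosa ∩ Zubin ∩ Gita: 08:55-10:00, 12:55-14:50.
Rosa ∩ Zubin ∩ Gita ∩ Hana: 08:55-10:00, 12:55-14:40.
So the common availability across everyone is 08:55-10:00, 12:55-14:40.

08:55-10:00, 12:55-14:40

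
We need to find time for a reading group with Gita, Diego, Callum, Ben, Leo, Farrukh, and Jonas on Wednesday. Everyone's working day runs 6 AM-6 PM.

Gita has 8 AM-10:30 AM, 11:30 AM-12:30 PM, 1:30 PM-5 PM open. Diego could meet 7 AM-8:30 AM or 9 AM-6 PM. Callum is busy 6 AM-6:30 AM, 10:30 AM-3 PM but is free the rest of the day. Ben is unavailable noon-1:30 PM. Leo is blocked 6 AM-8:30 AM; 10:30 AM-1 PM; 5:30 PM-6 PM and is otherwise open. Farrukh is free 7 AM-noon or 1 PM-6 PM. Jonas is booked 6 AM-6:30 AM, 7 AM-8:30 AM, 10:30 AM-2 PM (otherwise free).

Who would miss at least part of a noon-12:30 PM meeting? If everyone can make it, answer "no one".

Ben, Callum, Farrukh, Jonas, Leo

Gita free: 08:00-10:30, 11:30-12:30, 13:30-17:00.
Diego free: 07:00-08:30, 09:00-18:00.
Callum free: 06:30-10:30, 15:00-18:00 (invert busy blocks within the working day).
Ben free: 06:00-12:00, 13:30-18:00 (invert busy blocks within the working day).
Leo free: 08:30-10:30, 13:00-17:30 (invert busy blocks within the working day).
Farrukh free: 07:00-12:00, 13:00-18:00.
Jonas free: 06:30-07:00, 08:30-10:30, 14:00-18:00 (invert busy blocks within the working day).
Gita: free for 12:00-12:30. Diego: free for 12:00-12:30. Callum: not fully free for 12:00-12:30. Ben: not fully free for 12:00-12:30. Leo: not fully free for 12:00-12:30. Farrukh: not fully free for 12:00-12:30. Jonas: not fully free for 12:00-12:30.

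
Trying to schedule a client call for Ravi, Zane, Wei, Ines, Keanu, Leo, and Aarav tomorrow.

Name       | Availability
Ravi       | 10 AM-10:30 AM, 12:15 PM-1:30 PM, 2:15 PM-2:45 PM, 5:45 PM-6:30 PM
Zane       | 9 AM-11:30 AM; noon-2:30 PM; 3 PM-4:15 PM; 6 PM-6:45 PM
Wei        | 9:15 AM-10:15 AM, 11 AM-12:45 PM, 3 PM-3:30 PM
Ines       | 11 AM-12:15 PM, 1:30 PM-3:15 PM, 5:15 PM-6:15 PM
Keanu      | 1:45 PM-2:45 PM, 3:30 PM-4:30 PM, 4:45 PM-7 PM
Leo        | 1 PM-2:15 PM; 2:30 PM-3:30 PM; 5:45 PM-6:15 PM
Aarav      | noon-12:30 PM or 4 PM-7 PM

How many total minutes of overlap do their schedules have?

0

Ravi ∩ Zane: 10:00-10:30, 12:15-13:30, 14:15-14:30, 18:00-18:30.
Ravi ∩ Zane ∩ Wei: 10:00-10:15, 12:15-12:45.
Ravi ∩ Zane ∩ Wei ∩ Ines: ∅.
Ravi ∩ Zane ∩ Wei ∩ Ines ∩ Keanu: ∅.
Ravi ∩ Zane ∩ Wei ∩ Ines ∩ Keanu ∩ Leo: ∅.
Ravi ∩ Zane ∩ Wei ∩ Ines ∩ Keanu ∩ Leo ∩ Aarav: ∅.
There is no time when everyone is free.
There is no common window, so the total is 0 minutes.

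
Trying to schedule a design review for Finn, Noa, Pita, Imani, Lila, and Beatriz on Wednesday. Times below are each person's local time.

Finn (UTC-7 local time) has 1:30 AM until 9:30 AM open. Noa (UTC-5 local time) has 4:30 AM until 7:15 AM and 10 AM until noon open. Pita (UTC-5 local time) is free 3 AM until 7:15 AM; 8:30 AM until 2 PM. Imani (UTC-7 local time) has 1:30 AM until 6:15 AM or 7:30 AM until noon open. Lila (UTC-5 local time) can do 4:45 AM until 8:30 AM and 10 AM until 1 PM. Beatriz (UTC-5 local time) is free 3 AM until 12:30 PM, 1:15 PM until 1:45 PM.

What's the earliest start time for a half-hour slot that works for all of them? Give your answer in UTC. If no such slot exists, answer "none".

Finn in UTC: 08:30-16:30 (add 7h to convert from UTC-7).
Noa in UTC: 09:30-12:15, 15:00-17:00 (add 5h to convert from UTC-5).
Pita in UTC: 08:00-12:15, 13:30-19:00 (add 5h to convert from UTC-5).
Imani in UTC: 08:30-13:15, 14:30-19:00 (add 7h to convert from UTC-7).
Lila in UTC: 09:45-13:30, 15:00-18:00 (add 5h to convert from UTC-5).
Beatriz in UTC: 08:00-17:30, 18:15-18:45 (add 5h to convert from UTC-5).
Finn ∩ Noa: 09:30-12:15, 15:00-16:30.
Finn ∩ Noa ∩ Pita: 09:30-12:15, 15:00-16:30.
Finn ∩ Noa ∩ Pita ∩ Imani: 09:30-12:15, 15:00-16:30.
Finn ∩ Noa ∩ Pita ∩ Imani ∩ Lila: 09:45-12:15, 15:00-16:30.
Finn ∩ Noa ∩ Pita ∩ Imani ∩ Lila ∩ Beatriz: 09:45-12:15, 15:00-16:30.
Those are the intersection windows.
The first common window of at least 30 minutes is 09:45-12:15, so the earliest start is 09:45.

09:45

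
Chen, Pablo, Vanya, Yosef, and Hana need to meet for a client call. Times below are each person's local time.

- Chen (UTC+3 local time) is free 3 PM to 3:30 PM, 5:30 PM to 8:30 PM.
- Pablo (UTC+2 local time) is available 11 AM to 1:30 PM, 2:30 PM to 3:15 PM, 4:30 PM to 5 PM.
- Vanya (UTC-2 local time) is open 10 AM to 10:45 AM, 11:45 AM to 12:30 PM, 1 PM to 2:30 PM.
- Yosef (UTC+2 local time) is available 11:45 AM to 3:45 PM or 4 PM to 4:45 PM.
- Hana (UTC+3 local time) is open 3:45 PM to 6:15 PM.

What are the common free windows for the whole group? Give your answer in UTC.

Chen in UTC: 12:00-12:30, 14:30-17:30 (subtract 3h to convert from UTC+3).
Pablo in UTC: 09:00-11:30, 12:30-13:15, 14:30-15:00 (subtract 2h to convert from UTC+2).
Vanya in UTC: 12:00-12:45, 13:45-14:30, 15:00-16:30 (add 2h to convert from UTC-2).
Yosef in UTC: 09:45-13:45, 14:00-14:45 (subtract 2h to convert from UTC+2).
Hana in UTC: 12:45-15:15 (subtract 3h to convert from UTC+3).
Chen ∩ Pablo: 14:30-15:00.
Chen ∩ Pablo ∩ Vanya: ∅.
Chen ∩ Pablo ∩ Vanya ∩ Yosef: ∅.
Chen ∩ Pablo ∩ Vanya ∩ Yosef ∩ Hana: ∅.
There is no time when everyone is free.

none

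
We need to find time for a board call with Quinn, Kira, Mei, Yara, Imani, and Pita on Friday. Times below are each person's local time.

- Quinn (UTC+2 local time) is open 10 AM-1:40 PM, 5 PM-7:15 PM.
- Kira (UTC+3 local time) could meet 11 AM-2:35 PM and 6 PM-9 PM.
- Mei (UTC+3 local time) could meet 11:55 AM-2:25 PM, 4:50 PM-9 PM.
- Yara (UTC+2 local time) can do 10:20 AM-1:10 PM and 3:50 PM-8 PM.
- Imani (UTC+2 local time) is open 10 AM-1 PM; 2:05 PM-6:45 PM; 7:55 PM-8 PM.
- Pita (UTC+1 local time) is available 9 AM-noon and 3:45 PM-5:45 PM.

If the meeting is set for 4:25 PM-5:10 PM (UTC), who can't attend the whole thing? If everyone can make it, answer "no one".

Imani, Pita

Quinn in UTC: 08:00-11:40, 15:00-17:15 (subtract 2h to convert from UTC+2).
Kira in UTC: 08:00-11:35, 15:00-18:00 (subtract 3h to convert from UTC+3).
Mei in UTC: 08:55-11:25, 13:50-18:00 (subtract 3h to convert from UTC+3).
Yara in UTC: 08:20-11:10, 13:50-18:00 (subtract 2h to convert from UTC+2).
Imani in UTC: 08:00-11:00, 12:05-16:45, 17:55-18:00 (subtract 2h to convert from UTC+2).
Pita in UTC: 08:00-11:00, 14:45-16:45 (subtract 1h to convert from UTC+1).
Quinn: free for 16:25-17:10. Kira: free for 16:25-17:10. Mei: free for 16:25-17:10. Yara: free for 16:25-17:10. Imani: not fully free for 16:25-17:10. Pita: not fully free for 16:25-17:10.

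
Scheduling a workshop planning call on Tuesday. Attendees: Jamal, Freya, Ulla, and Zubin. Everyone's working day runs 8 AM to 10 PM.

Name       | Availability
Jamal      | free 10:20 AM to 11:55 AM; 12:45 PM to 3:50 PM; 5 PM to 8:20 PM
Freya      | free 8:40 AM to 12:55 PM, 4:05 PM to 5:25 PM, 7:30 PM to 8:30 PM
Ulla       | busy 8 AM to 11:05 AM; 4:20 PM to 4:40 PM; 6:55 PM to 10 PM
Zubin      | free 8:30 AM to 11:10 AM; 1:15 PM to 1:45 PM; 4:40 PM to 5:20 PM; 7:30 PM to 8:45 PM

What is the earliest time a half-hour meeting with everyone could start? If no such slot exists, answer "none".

none

Jamal free: 10:20-11:55, 12:45-15:50, 17:00-20:20.
Freya free: 08:40-12:55, 16:05-17:25, 19:30-20:30.
Ulla free: 11:05-16:20, 16:40-18:55 (invert busy blocks within the working day).
Zubin free: 08:30-11:10, 13:15-13:45, 16:40-17:20, 19:30-20:45.
Jamal ∩ Freya: 10:20-11:55, 12:45-12:55, 17:00-17:25, 19:30-20:20.
Jamal ∩ Freya ∩ Ulla: 11:05-11:55, 12:45-12:55, 17:00-17:25.
Jamal ∩ Freya ∩ Ulla ∩ Zubin: 11:05-11:10, 17:00-17:20.
Those are the intersection windows.
No common window is at least 30 minutes long.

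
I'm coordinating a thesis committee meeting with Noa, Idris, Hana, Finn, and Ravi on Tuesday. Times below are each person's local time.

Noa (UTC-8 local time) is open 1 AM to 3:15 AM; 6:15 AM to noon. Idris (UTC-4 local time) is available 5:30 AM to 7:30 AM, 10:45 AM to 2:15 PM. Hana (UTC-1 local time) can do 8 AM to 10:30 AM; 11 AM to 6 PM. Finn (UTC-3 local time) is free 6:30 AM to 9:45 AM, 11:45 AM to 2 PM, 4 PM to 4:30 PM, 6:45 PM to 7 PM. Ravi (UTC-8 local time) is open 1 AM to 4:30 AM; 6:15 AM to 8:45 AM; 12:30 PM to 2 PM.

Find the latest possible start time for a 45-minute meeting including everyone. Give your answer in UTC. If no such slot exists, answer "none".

16:00

Noa in UTC: 09:00-11:15, 14:15-20:00 (add 8h to convert from UTC-8).
Idris in UTC: 09:30-11:30, 14:45-18:15 (add 4h to convert from UTC-4).
Hana in UTC: 09:00-11:30, 12:00-19:00 (add 1h to convert from UTC-1).
Finn in UTC: 09:30-12:45, 14:45-17:00, 19:00-19:30, 21:45-22:00 (add 3h to convert from UTC-3).
Ravi in UTC: 09:00-12:30, 14:15-16:45, 20:30-22:00 (add 8h to convert from UTC-8).
Noa ∩ Idris: 09:30-11:15, 14:45-18:15.
Noa ∩ Idris ∩ Hana: 09:30-11:15, 14:45-18:15.
Noa ∩ Idris ∩ Hana ∩ Finn: 09:30-11:15, 14:45-17:00.
Noa ∩ Idris ∩ Hana ∩ Finn ∩ Ravi: 09:30-11:15, 14:45-16:45.
The last common window of at least 45 minutes is 14:45-16:45; a 45-minute meeting can start as late as 16:00 and still end by 16:45.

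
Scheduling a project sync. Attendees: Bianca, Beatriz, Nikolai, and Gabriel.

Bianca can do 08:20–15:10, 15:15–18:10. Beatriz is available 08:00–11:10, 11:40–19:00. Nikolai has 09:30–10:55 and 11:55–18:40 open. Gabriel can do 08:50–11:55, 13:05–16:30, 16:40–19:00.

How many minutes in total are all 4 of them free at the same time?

Bianca ∩ Beatriz: 08:20-11:10, 11:40-15:10, 15:15-18:10.
Bianca ∩ Beatriz ∩ Nikolai: 09:30-10:55, 11:55-15:10, 15:15-18:10.
Bianca ∩ Beatriz ∩ Nikolai ∩ Gabriel: 09:30-10:55, 13:05-15:10, 15:15-16:30, 16:40-18:10.
So the common availability across everyone is 09:30-10:55, 13:05-15:10, 15:15-16:30, 16:40-18:10.
Summing the common windows: 85 + 125 + 75 + 90 = 375 minutes.

375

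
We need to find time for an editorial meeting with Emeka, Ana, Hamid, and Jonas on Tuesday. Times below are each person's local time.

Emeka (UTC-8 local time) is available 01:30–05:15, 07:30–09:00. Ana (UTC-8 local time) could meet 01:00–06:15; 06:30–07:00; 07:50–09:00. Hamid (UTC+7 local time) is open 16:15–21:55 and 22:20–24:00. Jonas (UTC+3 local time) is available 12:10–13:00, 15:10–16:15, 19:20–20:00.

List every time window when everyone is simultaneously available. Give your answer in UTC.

Emeka in UTC: 09:30-13:15, 15:30-17:00 (add 8h to convert from UTC-8).
Ana in UTC: 09:00-14:15, 14:30-15:00, 15:50-17:00 (add 8h to convert from UTC-8).
Hamid in UTC: 09:15-14:55, 15:20-17:00 (subtract 7h to convert from UTC+7).
Jonas in UTC: 09:10-10:00, 12:10-13:15, 16:20-17:00 (subtract 3h to convert from UTC+3).
Emeka ∩ Ana: 09:30-13:15, 15:50-17:00.
Emeka ∩ Ana ∩ Hamid: 09:30-13:15, 15:50-17:00.
Emeka ∩ Ana ∩ Hamid ∩ Jonas: 09:30-10:00, 12:10-13:15, 16:20-17:00.
Those are the intersection windows.

09:30-10:00, 12:10-13:15, 16:20-17:00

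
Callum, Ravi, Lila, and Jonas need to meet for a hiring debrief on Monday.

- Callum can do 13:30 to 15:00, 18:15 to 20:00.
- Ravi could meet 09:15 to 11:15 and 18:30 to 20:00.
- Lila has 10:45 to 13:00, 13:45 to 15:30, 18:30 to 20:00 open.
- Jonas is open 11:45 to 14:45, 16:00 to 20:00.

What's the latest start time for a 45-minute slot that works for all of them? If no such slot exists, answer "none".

Callum ∩ Ravi: 18:30-20:00.
Callum ∩ Ravi ∩ Lila: 18:30-20:00.
Callum ∩ Ravi ∩ Lila ∩ Jonas: 18:30-20:00.
The last common window of at least 45 minutes is 18:30-20:00; a 45-minute meeting can start as late as 19:15 and still end by 20:00.

19:15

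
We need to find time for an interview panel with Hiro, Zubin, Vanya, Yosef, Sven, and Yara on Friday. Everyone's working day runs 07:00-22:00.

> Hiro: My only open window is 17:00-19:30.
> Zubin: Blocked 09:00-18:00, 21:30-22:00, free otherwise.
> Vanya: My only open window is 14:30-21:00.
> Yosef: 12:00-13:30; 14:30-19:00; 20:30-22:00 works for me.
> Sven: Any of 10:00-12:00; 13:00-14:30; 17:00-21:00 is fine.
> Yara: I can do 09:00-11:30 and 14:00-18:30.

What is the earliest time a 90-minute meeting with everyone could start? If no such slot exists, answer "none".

Hiro free: 17:00-19:30.
Zubin free: 07:00-09:00, 18:00-21:30 (invert busy blocks within the working day).
Vanya free: 14:30-21:00.
Yosef free: 12:00-13:30, 14:30-19:00, 20:30-22:00.
Sven free: 10:00-12:00, 13:00-14:30, 17:00-21:00.
Yara free: 09:00-11:30, 14:00-18:30.
Hiro ∩ Zubin: 18:00-19:30.
Hiro ∩ Zubin ∩ Vanya: 18:00-19:30.
Hiro ∩ Zubin ∩ Vanya ∩ Yosef: 18:00-19:00.
Hiro ∩ Zubin ∩ Vanya ∩ Yosef ∩ Sven: 18:00-19:00.
Hiro ∩ Zubin ∩ Vanya ∩ Yosef ∩ Sven ∩ Yara: 18:00-18:30.
No common window is at least 90 minutes long.

none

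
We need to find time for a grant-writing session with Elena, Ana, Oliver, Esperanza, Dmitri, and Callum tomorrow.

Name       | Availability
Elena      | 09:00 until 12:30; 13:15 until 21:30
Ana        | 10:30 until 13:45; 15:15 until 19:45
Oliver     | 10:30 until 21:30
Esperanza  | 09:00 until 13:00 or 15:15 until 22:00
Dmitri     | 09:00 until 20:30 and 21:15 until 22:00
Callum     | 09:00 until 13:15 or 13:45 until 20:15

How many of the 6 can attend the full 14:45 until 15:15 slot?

4

Elena, Oliver, Dmitri, and Callum can make the full 14:45-15:15 slot — that's 4.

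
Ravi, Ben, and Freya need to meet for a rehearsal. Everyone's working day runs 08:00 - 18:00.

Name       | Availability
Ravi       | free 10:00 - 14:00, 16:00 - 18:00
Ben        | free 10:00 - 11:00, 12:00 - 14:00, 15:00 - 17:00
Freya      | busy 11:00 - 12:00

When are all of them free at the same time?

10:00-11:00, 12:00-14:00, 16:00-17:00

Ravi free: 10:00-14:00, 16:00-18:00.
Ben free: 10:00-11:00, 12:00-14:00, 15:00-17:00.
Freya free: 08:00-11:00, 12:00-18:00 (invert busy blocks within the working day).
Ravi ∩ Ben: 10:00-11:00, 12:00-14:00, 16:00-17:00.
Ravi ∩ Ben ∩ Freya: 10:00-11:00, 12:00-14:00, 16:00-17:00.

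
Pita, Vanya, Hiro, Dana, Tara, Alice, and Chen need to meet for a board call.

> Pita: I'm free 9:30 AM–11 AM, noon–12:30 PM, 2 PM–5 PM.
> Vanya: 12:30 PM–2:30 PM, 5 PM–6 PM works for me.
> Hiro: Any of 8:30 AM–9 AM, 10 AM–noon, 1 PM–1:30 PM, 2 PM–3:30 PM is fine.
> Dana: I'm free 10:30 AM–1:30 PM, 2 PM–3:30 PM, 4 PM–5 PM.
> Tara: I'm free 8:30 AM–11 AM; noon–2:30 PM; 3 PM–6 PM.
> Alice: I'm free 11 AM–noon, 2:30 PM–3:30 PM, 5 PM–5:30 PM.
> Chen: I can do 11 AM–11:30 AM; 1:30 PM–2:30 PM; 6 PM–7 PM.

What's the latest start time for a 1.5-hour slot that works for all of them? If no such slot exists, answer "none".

Pita ∩ Vanya: 14:00-14:30.
Pita ∩ Vanya ∩ Hiro: 14:00-14:30.
Pita ∩ Vanya ∩ Hiro ∩ Dana: 14:00-14:30.
Pita ∩ Vanya ∩ Hiro ∩ Dana ∩ Tara: 14:00-14:30.
Pita ∩ Vanya ∩ Hiro ∩ Dana ∩ Tara ∩ Alice: ∅.
Pita ∩ Vanya ∩ Hiro ∩ Dana ∩ Tara ∩ Alice ∩ Chen: ∅.
There is no time when everyone is free.
No common window is at least 90 minutes long.

none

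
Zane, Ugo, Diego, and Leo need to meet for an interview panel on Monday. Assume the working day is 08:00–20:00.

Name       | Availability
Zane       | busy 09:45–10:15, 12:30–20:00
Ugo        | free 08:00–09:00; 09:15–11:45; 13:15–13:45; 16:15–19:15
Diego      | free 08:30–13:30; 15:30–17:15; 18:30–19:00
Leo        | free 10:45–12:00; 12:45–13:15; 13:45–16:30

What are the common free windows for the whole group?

10:45-11:45

Zane free: 08:00-09:45, 10:15-12:30 (invert busy blocks within the working day).
Ugo free: 08:00-09:00, 09:15-11:45, 13:15-13:45, 16:15-19:15.
Diego free: 08:30-13:30, 15:30-17:15, 18:30-19:00.
Leo free: 10:45-12:00, 12:45-13:15, 13:45-16:30.
Zane ∩ Ugo: 08:00-09:00, 09:15-09:45, 10:15-11:45.
Zane ∩ Ugo ∩ Diego: 08:30-09:00, 09:15-09:45, 10:15-11:45.
Zane ∩ Ugo ∩ Diego ∩ Leo: 10:45-11:45.
Those are the intersection windows.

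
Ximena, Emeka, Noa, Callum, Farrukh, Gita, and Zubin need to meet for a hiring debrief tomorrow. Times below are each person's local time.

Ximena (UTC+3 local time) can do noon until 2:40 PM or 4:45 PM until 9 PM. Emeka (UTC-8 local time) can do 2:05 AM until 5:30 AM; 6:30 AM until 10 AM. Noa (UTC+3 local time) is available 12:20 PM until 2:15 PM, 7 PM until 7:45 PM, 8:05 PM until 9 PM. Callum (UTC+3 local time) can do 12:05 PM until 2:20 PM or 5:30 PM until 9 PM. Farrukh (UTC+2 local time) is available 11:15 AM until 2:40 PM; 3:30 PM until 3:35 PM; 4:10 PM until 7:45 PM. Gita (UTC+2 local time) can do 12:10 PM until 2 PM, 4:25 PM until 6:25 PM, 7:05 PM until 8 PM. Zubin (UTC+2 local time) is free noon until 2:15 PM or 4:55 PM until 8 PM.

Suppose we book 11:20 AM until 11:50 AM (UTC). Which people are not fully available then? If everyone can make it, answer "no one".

Callum, Noa, Ximena

Ximena in UTC: 09:00-11:40, 13:45-18:00 (subtract 3h to convert from UTC+3).
Emeka in UTC: 10:05-13:30, 14:30-18:00 (add 8h to convert from UTC-8).
Noa in UTC: 09:20-11:15, 16:00-16:45, 17:05-18:00 (subtract 3h to convert from UTC+3).
Callum in UTC: 09:05-11:20, 14:30-18:00 (subtract 3h to convert from UTC+3).
Farrukh in UTC: 09:15-12:40, 13:30-13:35, 14:10-17:45 (subtract 2h to convert from UTC+2).
Gita in UTC: 10:10-12:00, 14:25-16:25, 17:05-18:00 (subtract 2h to convert from UTC+2).
Zubin in UTC: 10:00-12:15, 14:55-18:00 (subtract 2h to convert from UTC+2).
Ximena: not fully free for 11:20-11:50. Emeka: free for 11:20-11:50. Noa: not fully free for 11:20-11:50. Callum: not fully free for 11:20-11:50. Farrukh: free for 11:20-11:50. Gita: free for 11:20-11:50. Zubin: free for 11:20-11:50.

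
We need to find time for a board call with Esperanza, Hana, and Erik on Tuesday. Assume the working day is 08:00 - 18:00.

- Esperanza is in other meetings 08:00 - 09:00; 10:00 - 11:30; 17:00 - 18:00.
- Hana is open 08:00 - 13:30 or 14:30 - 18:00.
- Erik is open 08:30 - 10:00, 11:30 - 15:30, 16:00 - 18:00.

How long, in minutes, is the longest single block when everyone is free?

Esperanza free: 09:00-10:00, 11:30-17:00 (invert busy blocks within the working day).
Hana free: 08:00-13:30, 14:30-18:00.
Erik free: 08:30-10:00, 11:30-15:30, 16:00-18:00.
Esperanza ∩ Hana: 09:00-10:00, 11:30-13:30, 14:30-17:00.
Esperanza ∩ Hana ∩ Erik: 09:00-10:00, 11:30-13:30, 14:30-15:30, 16:00-17:00.
So the common availability across everyone is 09:00-10:00, 11:30-13:30, 14:30-15:30, 16:00-17:00.
The longest is 11:30-13:30 at 120 minutes.

120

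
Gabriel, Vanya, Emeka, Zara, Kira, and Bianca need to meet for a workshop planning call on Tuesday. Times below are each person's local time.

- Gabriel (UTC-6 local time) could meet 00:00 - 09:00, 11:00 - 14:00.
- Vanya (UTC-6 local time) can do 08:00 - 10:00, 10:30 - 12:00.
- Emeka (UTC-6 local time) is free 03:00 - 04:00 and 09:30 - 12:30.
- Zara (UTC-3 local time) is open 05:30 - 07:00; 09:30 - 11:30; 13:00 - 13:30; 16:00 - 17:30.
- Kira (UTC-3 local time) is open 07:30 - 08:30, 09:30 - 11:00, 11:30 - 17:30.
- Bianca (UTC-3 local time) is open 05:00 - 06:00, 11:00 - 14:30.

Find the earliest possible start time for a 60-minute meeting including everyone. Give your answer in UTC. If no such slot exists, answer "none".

Gabriel in UTC: 06:00-15:00, 17:00-20:00 (add 6h to convert from UTC-6).
Vanya in UTC: 14:00-16:00, 16:30-18:00 (add 6h to convert from UTC-6).
Emeka in UTC: 09:00-10:00, 15:30-18:30 (add 6h to convert from UTC-6).
Zara in UTC: 08:30-10:00, 12:30-14:30, 16:00-16:30, 19:00-20:30 (add 3h to convert from UTC-3).
Kira in UTC: 10:30-11:30, 12:30-14:00, 14:30-20:30 (add 3h to convert from UTC-3).
Bianca in UTC: 08:00-09:00, 14:00-17:30 (add 3h to convert from UTC-3).
Gabriel ∩ Vanya: 14:00-15:00, 17:00-18:00.
Gabriel ∩ Vanya ∩ Emeka: 17:00-18:00.
Gabriel ∩ Vanya ∩ Emeka ∩ Zara: ∅.
Gabriel ∩ Vanya ∩ Emeka ∩ Zara ∩ Kira: ∅.
Gabriel ∩ Vanya ∩ Emeka ∩ Zara ∩ Kira ∩ Bianca: ∅.
There is no time when everyone is free.
No common window is at least 60 minutes long.

none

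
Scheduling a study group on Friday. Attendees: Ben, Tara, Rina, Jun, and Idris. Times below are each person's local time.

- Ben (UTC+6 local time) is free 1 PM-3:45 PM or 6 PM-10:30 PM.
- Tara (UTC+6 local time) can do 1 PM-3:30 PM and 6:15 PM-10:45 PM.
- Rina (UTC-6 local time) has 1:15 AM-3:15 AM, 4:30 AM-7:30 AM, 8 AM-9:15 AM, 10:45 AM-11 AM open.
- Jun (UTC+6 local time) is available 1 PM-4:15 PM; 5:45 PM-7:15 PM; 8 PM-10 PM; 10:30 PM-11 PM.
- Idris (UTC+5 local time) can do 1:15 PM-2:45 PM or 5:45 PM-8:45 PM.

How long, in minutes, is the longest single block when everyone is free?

75

Ben in UTC: 07:00-09:45, 12:00-16:30 (subtract 6h to convert from UTC+6).
Tara in UTC: 07:00-09:30, 12:15-16:45 (subtract 6h to convert from UTC+6).
Rina in UTC: 07:15-09:15, 10:30-13:30, 14:00-15:15, 16:45-17:00 (add 6h to convert from UTC-6).
Jun in UTC: 07:00-10:15, 11:45-13:15, 14:00-16:00, 16:30-17:00 (subtract 6h to convert from UTC+6).
Idris in UTC: 08:15-09:45, 12:45-15:45 (subtract 5h to convert from UTC+5).
Ben ∩ Tara: 07:00-09:30, 12:15-16:30.
Ben ∩ Tara ∩ Rina: 07:15-09:15, 12:15-13:30, 14:00-15:15.
Ben ∩ Tara ∩ Rina ∩ Jun: 07:15-09:15, 12:15-13:15, 14:00-15:15.
Ben ∩ Tara ∩ Rina ∩ Jun ∩ Idris: 08:15-09:15, 12:45-13:15, 14:00-15:15.
The longest is 14:00-15:15 at 75 minutes.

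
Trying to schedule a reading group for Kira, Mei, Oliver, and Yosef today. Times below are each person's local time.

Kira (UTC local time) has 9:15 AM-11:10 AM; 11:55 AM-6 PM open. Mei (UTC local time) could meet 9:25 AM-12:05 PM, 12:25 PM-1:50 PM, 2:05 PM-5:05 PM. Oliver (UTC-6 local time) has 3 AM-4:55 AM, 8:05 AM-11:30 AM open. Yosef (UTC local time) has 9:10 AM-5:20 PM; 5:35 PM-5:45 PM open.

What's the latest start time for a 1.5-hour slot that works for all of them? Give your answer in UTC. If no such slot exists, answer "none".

Kira in UTC: 09:15-11:10, 11:55-18:00.
Mei in UTC: 09:25-12:05, 12:25-13:50, 14:05-17:05.
Oliver in UTC: 09:00-10:55, 14:05-17:30 (add 6h to convert from UTC-6).
Yosef in UTC: 09:10-17:20, 17:35-17:45.
Kira ∩ Mei: 09:25-11:10, 11:55-12:05, 12:25-13:50, 14:05-17:05.
Kira ∩ Mei ∩ Oliver: 09:25-10:55, 14:05-17:05.
Kira ∩ Mei ∩ Oliver ∩ Yosef: 09:25-10:55, 14:05-17:05.
The last common window of at least 90 minutes is 14:05-17:05; a 90-minute meeting can start as late as 15:35 and still end by 17:05.

15:35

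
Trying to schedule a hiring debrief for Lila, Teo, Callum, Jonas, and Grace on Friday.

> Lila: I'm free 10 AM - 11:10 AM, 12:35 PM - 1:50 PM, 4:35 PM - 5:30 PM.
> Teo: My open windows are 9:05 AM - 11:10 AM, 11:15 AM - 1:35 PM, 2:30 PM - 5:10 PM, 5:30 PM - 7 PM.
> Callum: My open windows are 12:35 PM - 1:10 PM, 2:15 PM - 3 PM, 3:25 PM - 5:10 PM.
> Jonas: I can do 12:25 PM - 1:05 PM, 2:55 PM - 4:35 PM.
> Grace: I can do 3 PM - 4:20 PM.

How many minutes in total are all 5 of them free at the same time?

Lila ∩ Teo: 10:00-11:10, 12:35-13:35, 16:35-17:10.
Lila ∩ Teo ∩ Callum: 12:35-13:10, 16:35-17:10.
Lila ∩ Teo ∩ Callum ∩ Jonas: 12:35-13:05.
Lila ∩ Teo ∩ Callum ∩ Jonas ∩ Grace: ∅.
There is no time when everyone is free.
There is no common window, so the total is 0 minutes.

0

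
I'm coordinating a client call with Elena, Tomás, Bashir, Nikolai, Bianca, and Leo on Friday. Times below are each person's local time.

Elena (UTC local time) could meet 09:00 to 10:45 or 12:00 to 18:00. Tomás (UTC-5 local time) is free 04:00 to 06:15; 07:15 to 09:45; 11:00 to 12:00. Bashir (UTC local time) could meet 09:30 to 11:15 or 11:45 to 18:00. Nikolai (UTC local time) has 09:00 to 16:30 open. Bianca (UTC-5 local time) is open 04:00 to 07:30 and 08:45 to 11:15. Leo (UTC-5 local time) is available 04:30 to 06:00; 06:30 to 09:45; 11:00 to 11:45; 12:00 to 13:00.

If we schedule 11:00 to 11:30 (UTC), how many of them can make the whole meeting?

Elena in UTC: 09:00-10:45, 12:00-18:00.
Tomás in UTC: 09:00-11:15, 12:15-14:45, 16:00-17:00 (add 5h to convert from UTC-5).
Bashir in UTC: 09:30-11:15, 11:45-18:00.
Nikolai in UTC: 09:00-16:30.
Bianca in UTC: 09:00-12:30, 13:45-16:15 (add 5h to convert from UTC-5).
Leo in UTC: 09:30-11:00, 11:30-14:45, 16:00-16:45, 17:00-18:00 (add 5h to convert from UTC-5).
Nikolai and Bianca can make the full 11:00-11:30 slot — that's 2.

2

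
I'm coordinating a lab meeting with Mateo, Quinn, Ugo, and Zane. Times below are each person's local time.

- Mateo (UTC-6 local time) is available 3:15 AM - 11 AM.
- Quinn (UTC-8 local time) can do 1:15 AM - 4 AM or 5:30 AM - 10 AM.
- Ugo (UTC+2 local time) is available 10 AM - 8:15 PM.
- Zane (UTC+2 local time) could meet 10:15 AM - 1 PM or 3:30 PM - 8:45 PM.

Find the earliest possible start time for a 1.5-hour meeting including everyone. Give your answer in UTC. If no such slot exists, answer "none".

09:15

Mateo in UTC: 09:15-17:00 (add 6h to convert from UTC-6).
Quinn in UTC: 09:15-12:00, 13:30-18:00 (add 8h to convert from UTC-8).
Ugo in UTC: 08:00-18:15 (subtract 2h to convert from UTC+2).
Zane in UTC: 08:15-11:00, 13:30-18:45 (subtract 2h to convert from UTC+2).
Mateo ∩ Quinn: 09:15-12:00, 13:30-17:00.
Mateo ∩ Quinn ∩ Ugo: 09:15-12:00, 13:30-17:00.
Mateo ∩ Quinn ∩ Ugo ∩ Zane: 09:15-11:00, 13:30-17:00.
The first common window of at least 90 minutes is 09:15-11:00, so the earliest start is 09:15.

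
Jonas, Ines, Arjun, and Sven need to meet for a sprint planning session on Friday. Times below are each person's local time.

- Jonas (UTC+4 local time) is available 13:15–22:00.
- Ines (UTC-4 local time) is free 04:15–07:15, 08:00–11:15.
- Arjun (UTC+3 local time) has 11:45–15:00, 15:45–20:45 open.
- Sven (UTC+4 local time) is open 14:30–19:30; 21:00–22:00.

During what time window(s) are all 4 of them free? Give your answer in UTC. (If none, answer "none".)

Jonas in UTC: 09:15-18:00 (subtract 4h to convert from UTC+4).
Ines in UTC: 08:15-11:15, 12:00-15:15 (add 4h to convert from UTC-4).
Arjun in UTC: 08:45-12:00, 12:45-17:45 (subtract 3h to convert from UTC+3).
Sven in UTC: 10:30-15:30, 17:00-18:00 (subtract 4h to convert from UTC+4).
Jonas ∩ Ines: 09:15-11:15, 12:00-15:15.
Jonas ∩ Ines ∩ Arjun: 09:15-11:15, 12:45-15:15.
Jonas ∩ Ines ∩ Arjun ∩ Sven: 10:30-11:15, 12:45-15:15.

10:30-11:15, 12:45-15:15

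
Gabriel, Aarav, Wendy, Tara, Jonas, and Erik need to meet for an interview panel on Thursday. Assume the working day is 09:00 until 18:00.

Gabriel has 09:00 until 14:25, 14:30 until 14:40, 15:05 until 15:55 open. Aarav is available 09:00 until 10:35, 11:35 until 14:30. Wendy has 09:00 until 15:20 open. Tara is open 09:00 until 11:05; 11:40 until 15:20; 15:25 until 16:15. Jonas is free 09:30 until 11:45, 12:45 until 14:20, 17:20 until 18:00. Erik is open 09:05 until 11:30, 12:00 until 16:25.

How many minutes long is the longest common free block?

95

Gabriel ∩ Aarav: 09:00-10:35, 11:35-14:25.
Gabriel ∩ Aarav ∩ Wendy: 09:00-10:35, 11:35-14:25.
Gabriel ∩ Aarav ∩ Wendy ∩ Tara: 09:00-10:35, 11:40-14:25.
Gabriel ∩ Aarav ∩ Wendy ∩ Tara ∩ Jonas: 09:30-10:35, 11:40-11:45, 12:45-14:20.
Gabriel ∩ Aarav ∩ Wendy ∩ Tara ∩ Jonas ∩ Erik: 09:30-10:35, 12:45-14:20.
So the common availability across everyone is 09:30-10:35, 12:45-14:20.
The longest is 12:45-14:20 at 95 minutes.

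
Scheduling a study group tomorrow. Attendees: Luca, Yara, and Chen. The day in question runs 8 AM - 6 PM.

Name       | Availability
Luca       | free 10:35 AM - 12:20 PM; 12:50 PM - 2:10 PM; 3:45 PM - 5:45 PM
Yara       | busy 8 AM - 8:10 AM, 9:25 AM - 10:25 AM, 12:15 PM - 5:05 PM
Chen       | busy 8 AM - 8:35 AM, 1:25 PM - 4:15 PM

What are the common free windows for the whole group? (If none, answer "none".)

Luca free: 10:35-12:20, 12:50-14:10, 15:45-17:45.
Yara free: 08:10-09:25, 10:25-12:15, 17:05-18:00 (invert busy blocks within the working day).
Chen free: 08:35-13:25, 16:15-18:00 (invert busy blocks within the working day).
Luca ∩ Yara: 10:35-12:15, 17:05-17:45.
Luca ∩ Yara ∩ Chen: 10:35-12:15, 17:05-17:45.

10:35-12:15, 17:05-17:45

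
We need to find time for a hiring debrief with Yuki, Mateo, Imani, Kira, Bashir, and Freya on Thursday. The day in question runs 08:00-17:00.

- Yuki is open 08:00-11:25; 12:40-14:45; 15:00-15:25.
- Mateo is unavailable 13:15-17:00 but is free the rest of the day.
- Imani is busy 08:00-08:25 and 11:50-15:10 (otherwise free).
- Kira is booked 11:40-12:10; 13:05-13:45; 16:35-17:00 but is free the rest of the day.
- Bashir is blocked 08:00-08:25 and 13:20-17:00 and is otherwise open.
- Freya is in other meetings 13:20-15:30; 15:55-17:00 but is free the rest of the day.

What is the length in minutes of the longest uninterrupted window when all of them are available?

Yuki free: 08:00-11:25, 12:40-14:45, 15:00-15:25.
Mateo free: 08:00-13:15 (invert busy blocks within the working day).
Imani free: 08:25-11:50, 15:10-17:00 (invert busy blocks within the working day).
Kira free: 08:00-11:40, 12:10-13:05, 13:45-16:35 (invert busy blocks within the working day).
Bashir free: 08:25-13:20 (invert busy blocks within the working day).
Freya free: 08:00-13:20, 15:30-15:55 (invert busy blocks within the working day).
Yuki ∩ Mateo: 08:00-11:25, 12:40-13:15.
Yuki ∩ Mateo ∩ Imani: 08:25-11:25.
Yuki ∩ Mateo ∩ Imani ∩ Kira: 08:25-11:25.
Yuki ∩ Mateo ∩ Imani ∩ Kira ∩ Bashir: 08:25-11:25.
Yuki ∩ Mateo ∩ Imani ∩ Kira ∩ Bashir ∩ Freya: 08:25-11:25.
The longest is 08:25-11:25 at 180 minutes.

180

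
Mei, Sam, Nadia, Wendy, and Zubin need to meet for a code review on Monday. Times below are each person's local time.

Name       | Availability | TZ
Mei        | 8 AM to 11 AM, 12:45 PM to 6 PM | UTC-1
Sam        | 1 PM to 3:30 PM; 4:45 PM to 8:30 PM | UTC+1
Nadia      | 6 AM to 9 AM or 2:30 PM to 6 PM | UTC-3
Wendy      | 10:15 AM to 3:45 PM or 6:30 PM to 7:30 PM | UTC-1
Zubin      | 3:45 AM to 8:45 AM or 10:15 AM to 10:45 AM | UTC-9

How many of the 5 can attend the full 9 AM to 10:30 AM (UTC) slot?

Mei in UTC: 09:00-12:00, 13:45-19:00 (add 1h to convert from UTC-1).
Sam in UTC: 12:00-14:30, 15:45-19:30 (subtract 1h to convert from UTC+1).
Nadia in UTC: 09:00-12:00, 17:30-21:00 (add 3h to convert from UTC-3).
Wendy in UTC: 11:15-16:45, 19:30-20:30 (add 1h to convert from UTC-1).
Zubin in UTC: 12:45-17:45, 19:15-19:45 (add 9h to convert from UTC-9).
Mei and Nadia can make the full 09:00-10:30 slot — that's 2.

2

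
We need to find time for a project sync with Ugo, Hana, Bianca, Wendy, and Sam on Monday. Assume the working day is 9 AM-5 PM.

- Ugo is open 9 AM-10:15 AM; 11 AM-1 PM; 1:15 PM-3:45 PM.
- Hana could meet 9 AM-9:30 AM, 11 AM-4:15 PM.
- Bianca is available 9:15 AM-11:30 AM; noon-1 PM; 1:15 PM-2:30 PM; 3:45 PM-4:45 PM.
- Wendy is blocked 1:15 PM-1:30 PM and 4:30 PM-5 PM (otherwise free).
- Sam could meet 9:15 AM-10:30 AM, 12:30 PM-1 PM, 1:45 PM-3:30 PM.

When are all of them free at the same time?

Ugo free: 09:00-10:15, 11:00-13:00, 13:15-15:45.
Hana free: 09:00-09:30, 11:00-16:15.
Bianca free: 09:15-11:30, 12:00-13:00, 13:15-14:30, 15:45-16:45.
Wendy free: 09:00-13:15, 13:30-16:30 (invert busy blocks within the working day).
Sam free: 09:15-10:30, 12:30-13:00, 13:45-15:30.
Ugo ∩ Hana: 09:00-09:30, 11:00-13:00, 13:15-15:45.
Ugo ∩ Hana ∩ Bianca: 09:15-09:30, 11:00-11:30, 12:00-13:00, 13:15-14:30.
Ugo ∩ Hana ∩ Bianca ∩ Wendy: 09:15-09:30, 11:00-11:30, 12:00-13:00, 13:30-14:30.
Ugo ∩ Hana ∩ Bianca ∩ Wendy ∩ Sam: 09:15-09:30, 12:30-13:00, 13:45-14:30.

09:15-09:30, 12:30-13:00, 13:45-14:30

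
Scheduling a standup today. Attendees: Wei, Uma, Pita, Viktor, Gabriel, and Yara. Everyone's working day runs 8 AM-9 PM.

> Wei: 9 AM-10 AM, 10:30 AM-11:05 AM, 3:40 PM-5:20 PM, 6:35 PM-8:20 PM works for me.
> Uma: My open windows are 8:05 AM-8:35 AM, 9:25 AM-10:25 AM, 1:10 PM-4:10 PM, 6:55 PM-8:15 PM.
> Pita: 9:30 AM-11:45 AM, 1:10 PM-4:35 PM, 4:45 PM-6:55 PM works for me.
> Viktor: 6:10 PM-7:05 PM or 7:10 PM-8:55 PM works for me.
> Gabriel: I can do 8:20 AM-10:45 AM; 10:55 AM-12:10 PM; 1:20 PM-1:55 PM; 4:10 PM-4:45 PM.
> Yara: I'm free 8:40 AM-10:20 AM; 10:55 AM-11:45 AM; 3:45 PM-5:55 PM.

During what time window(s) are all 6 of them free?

none

Wei ∩ Uma: 09:25-10:00, 15:40-16:10, 18:55-20:15.
Wei ∩ Uma ∩ Pita: 09:30-10:00, 15:40-16:10.
Wei ∩ Uma ∩ Pita ∩ Viktor: ∅.
Wei ∩ Uma ∩ Pita ∩ Viktor ∩ Gabriel: ∅.
Wei ∩ Uma ∩ Pita ∩ Viktor ∩ Gabriel ∩ Yara: ∅.
There is no time when everyone is free.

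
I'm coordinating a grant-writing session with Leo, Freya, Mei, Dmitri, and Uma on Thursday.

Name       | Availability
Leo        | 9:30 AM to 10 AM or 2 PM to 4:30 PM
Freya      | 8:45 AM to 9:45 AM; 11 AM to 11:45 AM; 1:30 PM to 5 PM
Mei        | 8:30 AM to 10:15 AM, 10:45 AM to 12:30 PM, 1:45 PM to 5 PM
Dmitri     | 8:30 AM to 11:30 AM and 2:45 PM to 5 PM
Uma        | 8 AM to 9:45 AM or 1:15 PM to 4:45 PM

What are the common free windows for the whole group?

09:30-09:45, 14:45-16:30

Leo ∩ Freya: 09:30-09:45, 14:00-16:30.
Leo ∩ Freya ∩ Mei: 09:30-09:45, 14:00-16:30.
Leo ∩ Freya ∩ Mei ∩ Dmitri: 09:30-09:45, 14:45-16:30.
Leo ∩ Freya ∩ Mei ∩ Dmitri ∩ Uma: 09:30-09:45, 14:45-16:30.
So the common availability across everyone is 09:30-09:45, 14:45-16:30.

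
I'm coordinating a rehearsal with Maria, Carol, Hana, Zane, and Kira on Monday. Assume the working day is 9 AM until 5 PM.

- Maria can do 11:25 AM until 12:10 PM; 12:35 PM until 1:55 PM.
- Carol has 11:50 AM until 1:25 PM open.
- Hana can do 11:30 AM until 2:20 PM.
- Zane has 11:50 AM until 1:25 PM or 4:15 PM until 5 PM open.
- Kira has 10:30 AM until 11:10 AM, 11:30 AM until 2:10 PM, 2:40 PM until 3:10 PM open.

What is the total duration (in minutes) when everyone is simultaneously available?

70

Maria ∩ Carol: 11:50-12:10, 12:35-13:25.
Maria ∩ Carol ∩ Hana: 11:50-12:10, 12:35-13:25.
Maria ∩ Carol ∩ Hana ∩ Zane: 11:50-12:10, 12:35-13:25.
Maria ∩ Carol ∩ Hana ∩ Zane ∩ Kira: 11:50-12:10, 12:35-13:25.
Summing the common windows: 20 + 50 = 70 minutes.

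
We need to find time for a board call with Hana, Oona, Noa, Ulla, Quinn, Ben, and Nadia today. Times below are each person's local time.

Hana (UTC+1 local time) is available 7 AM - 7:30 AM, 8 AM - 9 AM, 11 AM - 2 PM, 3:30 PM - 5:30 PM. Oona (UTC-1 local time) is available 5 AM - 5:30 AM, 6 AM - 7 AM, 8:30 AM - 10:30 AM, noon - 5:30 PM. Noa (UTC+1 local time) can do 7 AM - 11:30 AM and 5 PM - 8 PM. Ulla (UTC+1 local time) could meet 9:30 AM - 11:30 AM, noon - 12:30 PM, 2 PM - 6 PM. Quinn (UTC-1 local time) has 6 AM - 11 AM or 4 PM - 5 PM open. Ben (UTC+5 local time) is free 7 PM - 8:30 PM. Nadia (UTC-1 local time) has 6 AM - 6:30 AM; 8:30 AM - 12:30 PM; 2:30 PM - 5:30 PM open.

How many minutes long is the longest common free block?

Hana in UTC: 06:00-06:30, 07:00-08:00, 10:00-13:00, 14:30-16:30 (subtract 1h to convert from UTC+1).
Oona in UTC: 06:00-06:30, 07:00-08:00, 09:30-11:30, 13:00-18:30 (add 1h to convert from UTC-1).
Noa in UTC: 06:00-10:30, 16:00-19:00 (subtract 1h to convert from UTC+1).
Ulla in UTC: 08:30-10:30, 11:00-11:30, 13:00-17:00 (subtract 1h to convert from UTC+1).
Quinn in UTC: 07:00-12:00, 17:00-18:00 (add 1h to convert from UTC-1).
Ben in UTC: 14:00-15:30 (subtract 5h to convert from UTC+5).
Nadia in UTC: 07:00-07:30, 09:30-13:30, 15:30-18:30 (add 1h to convert from UTC-1).
Hana ∩ Oona: 06:00-06:30, 07:00-08:00, 10:00-11:30, 14:30-16:30.
Hana ∩ Oona ∩ Noa: 06:00-06:30, 07:00-08:00, 10:00-10:30, 16:00-16:30.
Hana ∩ Oona ∩ Noa ∩ Ulla: 10:00-10:30, 16:00-16:30.
Hana ∩ Oona ∩ Noa ∩ Ulla ∩ Quinn: 10:00-10:30.
Hana ∩ Oona ∩ Noa ∩ Ulla ∩ Quinn ∩ Ben: ∅.
Hana ∩ Oona ∩ Noa ∩ Ulla ∩ Quinn ∩ Ben ∩ Nadia: ∅.
There is no time when everyone is free.
No common window exists, so the longest block is 0 minutes.

0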